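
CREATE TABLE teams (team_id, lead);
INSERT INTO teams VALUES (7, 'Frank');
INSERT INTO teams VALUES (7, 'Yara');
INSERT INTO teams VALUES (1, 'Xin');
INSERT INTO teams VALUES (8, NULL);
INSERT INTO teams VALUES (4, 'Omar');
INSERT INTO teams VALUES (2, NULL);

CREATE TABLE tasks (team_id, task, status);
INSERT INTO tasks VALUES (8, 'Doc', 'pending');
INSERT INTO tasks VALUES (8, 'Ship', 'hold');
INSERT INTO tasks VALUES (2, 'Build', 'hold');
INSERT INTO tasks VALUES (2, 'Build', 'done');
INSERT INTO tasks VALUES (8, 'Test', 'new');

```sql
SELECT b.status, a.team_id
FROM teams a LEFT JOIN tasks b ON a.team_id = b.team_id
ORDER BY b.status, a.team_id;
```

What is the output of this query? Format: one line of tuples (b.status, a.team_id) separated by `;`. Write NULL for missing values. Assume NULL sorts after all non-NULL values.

LEFT JOIN keeps every row from `teams`; unmatched rows get NULL for `tasks`'s columns.
Matching on a.team_id = b.team_id.
- team_id=7: no b row matches, row kept with b columns NULL.
- team_id=7: no b row matches, row kept with b columns NULL.
- team_id=1: no b row matches, row kept with b columns NULL.
- team_id=8: 3 matching b row(s), so 3 row(s) emitted.
- team_id=4: no b row matches, row kept with b columns NULL.
- team_id=2: 2 matching b row(s), so 2 row(s) emitted.
After projecting and ordering:
b.status | a.team_id
done | 2
hold | 2
hold | 8
new | 8
pending | 8
NULL | 1
NULL | 4
NULL | 7
NULL | 7

(done, 2); (hold, 2); (hold, 8); (new, 8); (pending, 8); (NULL, 1); (NULL, 4); (NULL, 7); (NULL, 7)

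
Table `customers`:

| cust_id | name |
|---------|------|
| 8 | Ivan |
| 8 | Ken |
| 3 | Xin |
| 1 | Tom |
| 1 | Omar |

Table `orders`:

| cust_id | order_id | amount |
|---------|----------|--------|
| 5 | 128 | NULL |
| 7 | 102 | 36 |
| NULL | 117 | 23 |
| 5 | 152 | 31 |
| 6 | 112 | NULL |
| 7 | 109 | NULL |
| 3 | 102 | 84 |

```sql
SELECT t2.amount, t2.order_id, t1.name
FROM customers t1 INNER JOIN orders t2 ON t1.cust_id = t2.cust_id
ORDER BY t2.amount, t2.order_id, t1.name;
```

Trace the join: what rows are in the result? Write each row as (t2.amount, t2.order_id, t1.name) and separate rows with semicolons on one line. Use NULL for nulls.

INNER JOIN keeps only pairs where the ON condition holds.
Matching on t1.cust_id = t2.cust_id. A NULL in a compared column never satisfies the condition.
Matched pairs: 1.

(84, 102, Xin)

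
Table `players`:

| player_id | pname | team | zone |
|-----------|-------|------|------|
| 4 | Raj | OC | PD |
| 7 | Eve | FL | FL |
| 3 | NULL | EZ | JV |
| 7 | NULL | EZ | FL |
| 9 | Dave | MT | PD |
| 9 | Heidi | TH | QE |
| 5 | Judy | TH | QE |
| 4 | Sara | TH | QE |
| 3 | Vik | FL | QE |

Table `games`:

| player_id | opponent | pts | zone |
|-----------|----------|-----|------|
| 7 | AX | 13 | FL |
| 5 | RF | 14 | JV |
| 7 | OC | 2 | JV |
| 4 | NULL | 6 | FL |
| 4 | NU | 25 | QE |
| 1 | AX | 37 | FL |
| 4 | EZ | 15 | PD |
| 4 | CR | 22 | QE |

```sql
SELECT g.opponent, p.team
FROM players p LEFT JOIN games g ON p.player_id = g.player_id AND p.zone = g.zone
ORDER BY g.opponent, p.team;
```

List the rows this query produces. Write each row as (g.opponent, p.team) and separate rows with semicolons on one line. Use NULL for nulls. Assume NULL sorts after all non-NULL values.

(AX, EZ); (AX, FL); (CR, TH); (EZ, OC); (NU, TH); (NULL, EZ); (NULL, FL); (NULL, MT); (NULL, TH); (NULL, TH)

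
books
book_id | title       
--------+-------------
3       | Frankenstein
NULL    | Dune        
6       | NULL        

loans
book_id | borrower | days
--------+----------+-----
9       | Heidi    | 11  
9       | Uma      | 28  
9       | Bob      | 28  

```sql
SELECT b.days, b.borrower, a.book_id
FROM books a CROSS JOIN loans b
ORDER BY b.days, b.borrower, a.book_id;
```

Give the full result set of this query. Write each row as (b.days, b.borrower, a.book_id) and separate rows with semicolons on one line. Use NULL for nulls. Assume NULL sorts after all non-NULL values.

CROSS JOIN pairs every row of `books` with every row of `loans`: 3 × 3 = 9 rows.
After projecting and ordering:
b.days | b.borrower | a.book_id
11 | Heidi | 3
11 | Heidi | 6
11 | Heidi | NULL
28 | Bob | 3
28 | Bob | 6
28 | Bob | NULL
28 | Uma | 3
28 | Uma | 6
28 | Uma | NULL

(11, Heidi, 3); (11, Heidi, 6); (11, Heidi, NULL); (28, Bob, 3); (28, Bob, 6); (28, Bob, NULL); (28, Uma, 3); (28, Uma, 6); (28, Uma, NULL)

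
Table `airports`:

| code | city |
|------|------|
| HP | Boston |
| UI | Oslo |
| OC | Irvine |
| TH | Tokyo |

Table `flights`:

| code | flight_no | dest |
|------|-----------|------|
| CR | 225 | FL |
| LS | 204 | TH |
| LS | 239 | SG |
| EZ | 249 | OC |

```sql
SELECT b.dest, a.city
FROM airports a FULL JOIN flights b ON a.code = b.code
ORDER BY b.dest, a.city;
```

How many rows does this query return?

FULL OUTER JOIN keeps every row from both sides; unmatched rows get NULL for the other side's columns.
Matching on a.code = b.code.
- a (code=HP) has no partner → padded with NULL.
- a (code=UI) has no partner → padded with NULL.
- a (code=OC) has no partner → padded with NULL.
- a (code=TH) has no partner → padded with NULL.
- 4 row(s) from b found no a partner → padded with NULL.
Total: 0 matched + 8 padded = 8 rows.

8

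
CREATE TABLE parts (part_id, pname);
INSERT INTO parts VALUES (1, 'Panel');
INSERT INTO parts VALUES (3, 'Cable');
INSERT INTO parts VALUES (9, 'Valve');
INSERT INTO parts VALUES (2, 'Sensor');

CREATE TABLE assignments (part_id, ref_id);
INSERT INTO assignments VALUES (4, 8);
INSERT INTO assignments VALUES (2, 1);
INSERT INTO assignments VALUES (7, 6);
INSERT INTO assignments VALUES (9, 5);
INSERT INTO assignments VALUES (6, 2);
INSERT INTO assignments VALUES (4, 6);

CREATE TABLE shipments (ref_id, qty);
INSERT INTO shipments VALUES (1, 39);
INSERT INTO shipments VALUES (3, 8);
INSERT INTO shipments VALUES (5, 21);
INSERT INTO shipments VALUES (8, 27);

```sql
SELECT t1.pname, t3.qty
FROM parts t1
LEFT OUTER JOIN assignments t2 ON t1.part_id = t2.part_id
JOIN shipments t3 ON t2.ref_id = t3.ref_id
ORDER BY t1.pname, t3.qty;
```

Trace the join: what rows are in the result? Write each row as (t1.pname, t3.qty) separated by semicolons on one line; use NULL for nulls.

Joins associate left-to-right: parts LEFT JOIN assignments on part_id gives 4 intermediate row(s).
Then INNER JOIN `shipments t3` on ref_id: keep only rows whose t2.ref_id appears in t3.

(Sensor, 39); (Valve, 21)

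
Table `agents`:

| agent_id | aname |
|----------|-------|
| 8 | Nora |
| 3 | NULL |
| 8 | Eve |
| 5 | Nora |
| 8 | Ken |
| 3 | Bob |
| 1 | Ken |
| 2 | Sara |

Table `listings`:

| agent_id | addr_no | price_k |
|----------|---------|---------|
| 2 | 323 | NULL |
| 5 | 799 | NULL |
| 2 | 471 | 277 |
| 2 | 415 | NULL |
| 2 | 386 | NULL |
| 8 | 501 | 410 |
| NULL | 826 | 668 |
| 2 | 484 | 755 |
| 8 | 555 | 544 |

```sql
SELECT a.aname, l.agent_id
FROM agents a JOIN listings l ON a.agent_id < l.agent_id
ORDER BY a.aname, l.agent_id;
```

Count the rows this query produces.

INNER JOIN keeps only pairs where the ON condition holds.
Matching on a.agent_id < l.agent_id. A NULL in a compared column never satisfies the condition.
- a[0] agent_id=8 → no match; dropped.
- a[1] agent_id=3 → 3 match(es) in l → 3 row(s).
- a[2] agent_id=8 → no match; dropped.
- a[3] agent_id=5 → 2 match(es) in l → 2 row(s).
- a[4] agent_id=8 → no match; dropped.
- a[5] agent_id=3 → 3 match(es) in l → 3 row(s).
- a[6] agent_id=1 → 8 match(es) in l → 8 row(s).
- a[7] agent_id=2 → 3 match(es) in l → 3 row(s).
Total: 19 rows.

19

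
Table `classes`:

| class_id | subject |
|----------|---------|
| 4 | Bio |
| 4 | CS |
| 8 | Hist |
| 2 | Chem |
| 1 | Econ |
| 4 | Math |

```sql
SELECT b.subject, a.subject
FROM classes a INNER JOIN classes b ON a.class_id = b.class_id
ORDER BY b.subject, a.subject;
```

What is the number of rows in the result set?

12

INNER JOIN keeps only pairs where the ON condition holds.
Matching on a.class_id = b.class_id.
- a (class_id=4) pairs with 3 row(s) of b.
- a (class_id=4) pairs with 3 row(s) of b.
- a (class_id=8) pairs with 1 row(s) of b.
- a (class_id=2) pairs with 1 row(s) of b.
- a (class_id=1) pairs with 1 row(s) of b.
- a (class_id=4) pairs with 3 row(s) of b.
Total: 12 rows.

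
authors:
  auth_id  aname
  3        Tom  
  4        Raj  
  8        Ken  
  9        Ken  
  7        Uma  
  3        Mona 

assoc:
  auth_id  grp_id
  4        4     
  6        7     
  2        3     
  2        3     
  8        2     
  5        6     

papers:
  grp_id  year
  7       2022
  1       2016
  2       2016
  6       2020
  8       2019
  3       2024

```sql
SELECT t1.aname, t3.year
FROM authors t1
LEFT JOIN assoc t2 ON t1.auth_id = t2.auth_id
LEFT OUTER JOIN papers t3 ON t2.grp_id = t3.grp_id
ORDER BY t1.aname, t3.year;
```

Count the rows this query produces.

6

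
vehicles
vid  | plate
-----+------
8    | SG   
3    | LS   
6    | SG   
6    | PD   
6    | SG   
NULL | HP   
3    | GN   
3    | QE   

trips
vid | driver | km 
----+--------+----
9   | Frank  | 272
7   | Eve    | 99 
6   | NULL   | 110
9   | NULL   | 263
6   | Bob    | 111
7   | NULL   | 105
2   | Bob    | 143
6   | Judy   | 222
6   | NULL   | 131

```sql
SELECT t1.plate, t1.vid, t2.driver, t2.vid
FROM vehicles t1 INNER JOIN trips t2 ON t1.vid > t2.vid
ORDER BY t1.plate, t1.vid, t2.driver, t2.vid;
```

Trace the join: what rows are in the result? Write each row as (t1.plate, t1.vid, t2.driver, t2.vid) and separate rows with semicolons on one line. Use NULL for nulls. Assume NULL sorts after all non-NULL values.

(GN, 3, Bob, 2); (LS, 3, Bob, 2); (PD, 6, Bob, 2); (QE, 3, Bob, 2); (SG, 6, Bob, 2); (SG, 6, Bob, 2); (SG, 8, Bob, 2); (SG, 8, Bob, 6); (SG, 8, Eve, 7); (SG, 8, Judy, 6); (SG, 8, NULL, 6); (SG, 8, NULL, 6); (SG, 8, NULL, 7)

INNER JOIN keeps only pairs where the ON condition holds.
Matching on t1.vid > t2.vid. A NULL in a compared column never satisfies the condition.
Matched pairs: 13.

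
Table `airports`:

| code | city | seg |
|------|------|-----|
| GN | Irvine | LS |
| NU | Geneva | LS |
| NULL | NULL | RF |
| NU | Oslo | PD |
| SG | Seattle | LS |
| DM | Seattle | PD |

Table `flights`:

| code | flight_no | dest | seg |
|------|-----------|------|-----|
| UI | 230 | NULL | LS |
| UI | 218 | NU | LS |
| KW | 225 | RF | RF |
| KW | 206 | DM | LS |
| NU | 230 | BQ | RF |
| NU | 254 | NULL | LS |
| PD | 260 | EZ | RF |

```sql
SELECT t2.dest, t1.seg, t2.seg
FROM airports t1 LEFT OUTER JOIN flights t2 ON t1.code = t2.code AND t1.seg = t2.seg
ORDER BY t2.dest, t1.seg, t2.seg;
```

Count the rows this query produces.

LEFT JOIN keeps every row from `airports`; unmatched rows get NULL for `flights`'s columns.
Matching on t1.code = t2.code AND t1.seg = t2.seg. A NULL in a compared column never satisfies the condition.
- code=GN, seg=LS: no t2 row matches, row kept with t2 columns NULL.
- code=NU, seg=LS: 1 matching t2 row(s), so 1 row(s) emitted.
- code=NULL, seg=RF: no t2 row matches, row kept with t2 columns NULL.
- code=NU, seg=PD: no t2 row matches, row kept with t2 columns NULL.
- code=SG, seg=LS: no t2 row matches, row kept with t2 columns NULL.
- code=DM, seg=PD: no t2 row matches, row kept with t2 columns NULL.
Total: 1 matched + 5 padded = 6 rows.

6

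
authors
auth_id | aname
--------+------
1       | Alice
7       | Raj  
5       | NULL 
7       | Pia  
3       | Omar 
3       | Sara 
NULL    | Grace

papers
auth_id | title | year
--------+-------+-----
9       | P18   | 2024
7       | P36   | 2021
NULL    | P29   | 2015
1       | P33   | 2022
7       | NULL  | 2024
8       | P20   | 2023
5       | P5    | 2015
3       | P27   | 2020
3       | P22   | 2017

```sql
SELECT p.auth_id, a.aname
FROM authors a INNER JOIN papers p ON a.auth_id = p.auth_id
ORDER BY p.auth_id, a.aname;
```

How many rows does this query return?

10

INNER JOIN keeps only pairs where the ON condition holds.
Matching on a.auth_id = p.auth_id. A NULL in a compared column never satisfies the condition.
Matched pairs: 10.
Total: 10 rows.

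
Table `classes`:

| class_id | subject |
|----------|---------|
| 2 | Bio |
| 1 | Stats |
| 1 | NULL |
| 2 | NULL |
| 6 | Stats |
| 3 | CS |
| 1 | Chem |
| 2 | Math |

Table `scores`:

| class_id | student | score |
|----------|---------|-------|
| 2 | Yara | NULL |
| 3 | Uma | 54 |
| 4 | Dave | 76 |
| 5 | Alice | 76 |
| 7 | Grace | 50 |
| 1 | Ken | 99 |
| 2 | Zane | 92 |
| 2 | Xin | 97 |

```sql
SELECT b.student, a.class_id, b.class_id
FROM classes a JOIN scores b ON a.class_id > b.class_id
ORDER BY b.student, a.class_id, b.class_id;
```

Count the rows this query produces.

INNER JOIN keeps only pairs where the ON condition holds.
Matching on a.class_id > b.class_id.
- a[0] class_id=2 → 1 match(es) in b → 1 row(s).
- a[1] class_id=1 → no match; dropped.
- a[2] class_id=1 → no match; dropped.
- a[3] class_id=2 → 1 match(es) in b → 1 row(s).
- a[4] class_id=6 → 7 match(es) in b → 7 row(s).
- a[5] class_id=3 → 4 match(es) in b → 4 row(s).
- a[6] class_id=1 → no match; dropped.
- a[7] class_id=2 → 1 match(es) in b → 1 row(s).
Total: 14 rows.

14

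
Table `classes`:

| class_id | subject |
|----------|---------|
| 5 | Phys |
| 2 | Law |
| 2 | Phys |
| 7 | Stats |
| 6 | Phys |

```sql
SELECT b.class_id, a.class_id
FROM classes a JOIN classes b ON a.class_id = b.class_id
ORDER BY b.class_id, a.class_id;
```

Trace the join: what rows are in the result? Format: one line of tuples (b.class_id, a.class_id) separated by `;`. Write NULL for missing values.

INNER JOIN keeps only pairs where the ON condition holds.
Matching on a.class_id = b.class_id.
Matched pairs: 7.

(2, 2); (2, 2); (2, 2); (2, 2); (5, 5); (6, 6); (7, 7)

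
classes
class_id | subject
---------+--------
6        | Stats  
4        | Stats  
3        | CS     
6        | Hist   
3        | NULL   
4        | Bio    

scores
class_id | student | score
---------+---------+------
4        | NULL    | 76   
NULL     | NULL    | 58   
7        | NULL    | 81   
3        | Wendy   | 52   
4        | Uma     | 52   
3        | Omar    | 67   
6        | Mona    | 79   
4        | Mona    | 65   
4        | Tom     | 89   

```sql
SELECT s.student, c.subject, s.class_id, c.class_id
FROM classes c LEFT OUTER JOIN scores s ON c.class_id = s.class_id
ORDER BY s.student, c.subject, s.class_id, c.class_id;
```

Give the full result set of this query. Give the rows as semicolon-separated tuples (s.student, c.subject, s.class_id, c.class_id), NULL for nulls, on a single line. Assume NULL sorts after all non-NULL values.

(Mona, Bio, 4, 4); (Mona, Hist, 6, 6); (Mona, Stats, 4, 4); (Mona, Stats, 6, 6); (Omar, CS, 3, 3); (Omar, NULL, 3, 3); (Tom, Bio, 4, 4); (Tom, Stats, 4, 4); (Uma, Bio, 4, 4); (Uma, Stats, 4, 4); (Wendy, CS, 3, 3); (Wendy, NULL, 3, 3); (NULL, Bio, 4, 4); (NULL, Stats, 4, 4)

LEFT JOIN keeps every row from `classes`; unmatched rows get NULL for `scores`'s columns.
Matching on c.class_id = s.class_id. A NULL in a compared column never satisfies the condition.
- c (class_id=6) pairs with 1 row(s) of s.
- c (class_id=4) pairs with 4 row(s) of s.
- c (class_id=3) pairs with 2 row(s) of s.
- c (class_id=6) pairs with 1 row(s) of s.
- c (class_id=3) pairs with 2 row(s) of s.
- c (class_id=4) pairs with 4 row(s) of s.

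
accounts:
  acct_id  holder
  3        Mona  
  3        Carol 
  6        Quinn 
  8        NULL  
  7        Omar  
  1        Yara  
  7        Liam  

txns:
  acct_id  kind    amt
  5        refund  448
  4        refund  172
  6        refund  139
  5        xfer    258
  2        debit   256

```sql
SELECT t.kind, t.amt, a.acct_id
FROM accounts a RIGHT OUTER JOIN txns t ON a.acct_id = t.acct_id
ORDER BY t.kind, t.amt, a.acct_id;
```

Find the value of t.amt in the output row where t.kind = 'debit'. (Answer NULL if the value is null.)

256

RIGHT JOIN keeps every row from `txns`; unmatched rows get NULL for `accounts`'s columns.
Matching on a.acct_id = t.acct_id.
- a row (acct_id=3): no match.
- a row (acct_id=3): no match.
- a row (acct_id=6): matches 1 t row(s) → 1 output row(s).
- a row (acct_id=8): no match.
- a row (acct_id=7): no match.
- a row (acct_id=1): no match.
- a row (acct_id=7): no match.
- 4 t row(s) had no a match → kept, a columns NULL.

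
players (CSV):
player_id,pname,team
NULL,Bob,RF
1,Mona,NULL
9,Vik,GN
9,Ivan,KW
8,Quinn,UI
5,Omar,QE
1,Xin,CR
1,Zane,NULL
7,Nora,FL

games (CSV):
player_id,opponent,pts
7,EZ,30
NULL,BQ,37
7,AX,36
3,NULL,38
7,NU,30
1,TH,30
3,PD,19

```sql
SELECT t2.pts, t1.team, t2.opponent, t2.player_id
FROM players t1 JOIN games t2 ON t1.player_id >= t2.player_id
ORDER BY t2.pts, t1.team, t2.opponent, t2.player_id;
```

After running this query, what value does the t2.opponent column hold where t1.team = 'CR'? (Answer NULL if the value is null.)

TH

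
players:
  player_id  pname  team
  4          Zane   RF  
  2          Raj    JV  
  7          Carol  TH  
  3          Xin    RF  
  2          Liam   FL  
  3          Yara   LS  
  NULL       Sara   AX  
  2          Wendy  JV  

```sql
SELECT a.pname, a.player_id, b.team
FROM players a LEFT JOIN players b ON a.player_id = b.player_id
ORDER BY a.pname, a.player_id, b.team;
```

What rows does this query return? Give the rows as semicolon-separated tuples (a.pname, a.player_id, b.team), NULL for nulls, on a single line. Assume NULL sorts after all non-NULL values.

(Carol, 7, TH); (Liam, 2, FL); (Liam, 2, JV); (Liam, 2, JV); (Raj, 2, FL); (Raj, 2, JV); (Raj, 2, JV); (Sara, NULL, NULL); (Wendy, 2, FL); (Wendy, 2, JV); (Wendy, 2, JV); (Xin, 3, LS); (Xin, 3, RF); (Yara, 3, LS); (Yara, 3, RF); (Zane, 4, RF)

LEFT JOIN keeps every row from `players a`; unmatched rows get NULL for `players b`'s columns.
Matching on a.player_id = b.player_id. A NULL in a compared column never satisfies the condition.
- a row (player_id=4): matches 1 b row(s) → 1 output row(s).
- a row (player_id=2): matches 3 b row(s) → 3 output row(s).
- a row (player_id=7): matches 1 b row(s) → 1 output row(s).
- a row (player_id=3): matches 2 b row(s) → 2 output row(s).
- a row (player_id=2): matches 3 b row(s) → 3 output row(s).
- a row (player_id=3): matches 2 b row(s) → 2 output row(s).
- a row (player_id=NULL): no match → kept, b columns NULL.
- a row (player_id=2): matches 3 b row(s) → 3 output row(s).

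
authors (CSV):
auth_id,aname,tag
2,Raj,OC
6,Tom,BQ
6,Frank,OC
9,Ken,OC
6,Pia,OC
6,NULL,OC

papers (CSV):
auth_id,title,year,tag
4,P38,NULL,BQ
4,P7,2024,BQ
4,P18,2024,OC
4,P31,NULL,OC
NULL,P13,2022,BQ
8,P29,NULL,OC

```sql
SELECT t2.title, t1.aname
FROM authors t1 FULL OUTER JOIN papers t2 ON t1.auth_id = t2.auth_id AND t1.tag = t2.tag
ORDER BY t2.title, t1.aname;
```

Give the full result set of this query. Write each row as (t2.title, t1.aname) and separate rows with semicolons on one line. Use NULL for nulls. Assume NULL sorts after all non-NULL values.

(P13, NULL); (P18, NULL); (P29, NULL); (P31, NULL); (P38, NULL); (P7, NULL); (NULL, Frank); (NULL, Ken); (NULL, Pia); (NULL, Raj); (NULL, Tom); (NULL, NULL)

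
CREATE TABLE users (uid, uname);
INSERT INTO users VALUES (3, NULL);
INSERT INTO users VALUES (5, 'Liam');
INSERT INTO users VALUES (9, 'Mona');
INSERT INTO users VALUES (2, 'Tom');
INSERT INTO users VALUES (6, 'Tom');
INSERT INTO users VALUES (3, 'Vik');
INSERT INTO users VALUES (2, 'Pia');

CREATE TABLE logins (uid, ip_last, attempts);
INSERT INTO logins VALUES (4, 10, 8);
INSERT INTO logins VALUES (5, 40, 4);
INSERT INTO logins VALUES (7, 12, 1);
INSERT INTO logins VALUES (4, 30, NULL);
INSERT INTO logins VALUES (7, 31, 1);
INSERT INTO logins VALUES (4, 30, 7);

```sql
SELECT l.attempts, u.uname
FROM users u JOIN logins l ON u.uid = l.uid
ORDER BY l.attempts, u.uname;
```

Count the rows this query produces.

1

INNER JOIN keeps only pairs where the ON condition holds.
Matching on u.uid = l.uid.
- uid=3: no matching l row, dropped.
- uid=5: 1 matching l row(s), so 1 row(s) emitted.
- uid=9: no matching l row, dropped.
- uid=2: no matching l row, dropped.
- uid=6: no matching l row, dropped.
- uid=3: no matching l row, dropped.
- uid=2: no matching l row, dropped.
Total: 1 rows.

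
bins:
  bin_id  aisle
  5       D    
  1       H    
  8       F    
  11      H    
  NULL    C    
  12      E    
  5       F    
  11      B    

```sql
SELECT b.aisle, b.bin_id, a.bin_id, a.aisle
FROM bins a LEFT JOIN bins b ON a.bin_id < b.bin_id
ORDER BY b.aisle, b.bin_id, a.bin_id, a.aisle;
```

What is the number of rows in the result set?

21

LEFT JOIN keeps every row from `bins a`; unmatched rows get NULL for `bins b`'s columns.
Matching on a.bin_id < b.bin_id. A NULL in a compared column never satisfies the condition.
- a (bin_id=5) pairs with 4 row(s) of b.
- a (bin_id=1) pairs with 6 row(s) of b.
- a (bin_id=8) pairs with 3 row(s) of b.
- a (bin_id=11) pairs with 1 row(s) of b.
- a (bin_id=NULL) has no partner → padded with NULL.
- a (bin_id=12) has no partner → padded with NULL.
- a (bin_id=5) pairs with 4 row(s) of b.
- a (bin_id=11) pairs with 1 row(s) of b.
Total: 19 matched + 2 padded = 21 rows.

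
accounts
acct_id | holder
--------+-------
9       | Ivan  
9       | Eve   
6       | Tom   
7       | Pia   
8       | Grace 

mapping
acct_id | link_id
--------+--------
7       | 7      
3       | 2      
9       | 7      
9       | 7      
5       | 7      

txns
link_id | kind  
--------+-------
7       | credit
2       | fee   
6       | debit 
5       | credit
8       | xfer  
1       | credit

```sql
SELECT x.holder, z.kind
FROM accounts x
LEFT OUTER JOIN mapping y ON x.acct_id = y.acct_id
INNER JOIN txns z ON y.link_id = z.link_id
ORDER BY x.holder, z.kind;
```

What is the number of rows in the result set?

5

Joins associate left-to-right: accounts LEFT JOIN mapping on acct_id gives 7 intermediate row(s).
Then INNER JOIN `txns z` on link_id: keep only rows whose y.link_id appears in z.
Result: 5 row(s).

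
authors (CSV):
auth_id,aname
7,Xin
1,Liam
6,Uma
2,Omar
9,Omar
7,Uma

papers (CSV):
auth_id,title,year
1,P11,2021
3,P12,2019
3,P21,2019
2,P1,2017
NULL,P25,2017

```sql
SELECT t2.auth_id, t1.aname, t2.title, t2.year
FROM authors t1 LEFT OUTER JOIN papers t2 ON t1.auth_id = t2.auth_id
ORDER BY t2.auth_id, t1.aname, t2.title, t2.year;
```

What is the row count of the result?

6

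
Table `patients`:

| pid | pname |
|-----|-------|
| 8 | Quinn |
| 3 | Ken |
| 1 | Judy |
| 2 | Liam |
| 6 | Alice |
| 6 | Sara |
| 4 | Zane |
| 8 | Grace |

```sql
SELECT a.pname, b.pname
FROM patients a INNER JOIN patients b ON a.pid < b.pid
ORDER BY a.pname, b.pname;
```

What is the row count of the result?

INNER JOIN keeps only pairs where the ON condition holds.
Matching on a.pid < b.pid.
- a row (pid=8): no match → dropped.
- a row (pid=3): matches 5 b row(s) → 5 output row(s).
- a row (pid=1): matches 7 b row(s) → 7 output row(s).
- a row (pid=2): matches 6 b row(s) → 6 output row(s).
- a row (pid=6): matches 2 b row(s) → 2 output row(s).
- a row (pid=6): matches 2 b row(s) → 2 output row(s).
- a row (pid=4): matches 4 b row(s) → 4 output row(s).
- a row (pid=8): no match → dropped.
Total: 26 rows.

26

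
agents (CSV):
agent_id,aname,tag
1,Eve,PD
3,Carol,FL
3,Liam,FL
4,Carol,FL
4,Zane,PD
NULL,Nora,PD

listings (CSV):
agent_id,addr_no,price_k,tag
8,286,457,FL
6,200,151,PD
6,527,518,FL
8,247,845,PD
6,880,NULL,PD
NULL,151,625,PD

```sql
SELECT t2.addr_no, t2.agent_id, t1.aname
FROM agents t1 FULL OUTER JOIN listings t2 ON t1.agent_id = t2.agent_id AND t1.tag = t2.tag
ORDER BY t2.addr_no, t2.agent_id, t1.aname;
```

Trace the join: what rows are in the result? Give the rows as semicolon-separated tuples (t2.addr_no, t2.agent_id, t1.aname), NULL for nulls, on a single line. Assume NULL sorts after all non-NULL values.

(151, NULL, NULL); (200, 6, NULL); (247, 8, NULL); (286, 8, NULL); (527, 6, NULL); (880, 6, NULL); (NULL, NULL, Carol); (NULL, NULL, Carol); (NULL, NULL, Eve); (NULL, NULL, Liam); (NULL, NULL, Nora); (NULL, NULL, Zane)

FULL OUTER JOIN keeps every row from both sides; unmatched rows get NULL for the other side's columns.
Matching on t1.agent_id = t2.agent_id AND t1.tag = t2.tag. A NULL in a compared column never satisfies the condition.
- t1[0] agent_id=1, tag=PD → no match; kept with NULLs on the t2 side.
- t1[1] agent_id=3, tag=FL → no match; kept with NULLs on the t2 side.
- t1[2] agent_id=3, tag=FL → no match; kept with NULLs on the t2 side.
- t1[3] agent_id=4, tag=FL → no match; kept with NULLs on the t2 side.
- t1[4] agent_id=4, tag=PD → no match; kept with NULLs on the t2 side.
- t1[5] agent_id=NULL, tag=PD → no match; kept with NULLs on the t2 side.
- 6 row(s) from t2 found no t1 partner → padded with NULL.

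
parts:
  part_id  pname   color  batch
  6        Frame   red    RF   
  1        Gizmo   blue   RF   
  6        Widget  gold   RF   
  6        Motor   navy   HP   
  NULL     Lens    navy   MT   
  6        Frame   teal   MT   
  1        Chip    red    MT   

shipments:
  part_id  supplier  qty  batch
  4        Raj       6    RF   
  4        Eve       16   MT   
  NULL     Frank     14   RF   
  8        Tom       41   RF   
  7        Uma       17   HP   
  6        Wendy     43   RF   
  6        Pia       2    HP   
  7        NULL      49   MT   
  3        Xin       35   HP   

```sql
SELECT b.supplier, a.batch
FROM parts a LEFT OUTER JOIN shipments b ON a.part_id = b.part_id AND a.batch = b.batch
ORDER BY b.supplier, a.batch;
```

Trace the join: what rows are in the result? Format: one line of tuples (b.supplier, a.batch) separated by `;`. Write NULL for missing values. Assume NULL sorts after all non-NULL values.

LEFT JOIN keeps every row from `parts`; unmatched rows get NULL for `shipments`'s columns.
Matching on a.part_id = b.part_id AND a.batch = b.batch. A NULL in a compared column never satisfies the condition.
Matched pairs: 3; unmatched a rows kept: 4.

(Pia, HP); (Wendy, RF); (Wendy, RF); (NULL, MT); (NULL, MT); (NULL, MT); (NULL, RF)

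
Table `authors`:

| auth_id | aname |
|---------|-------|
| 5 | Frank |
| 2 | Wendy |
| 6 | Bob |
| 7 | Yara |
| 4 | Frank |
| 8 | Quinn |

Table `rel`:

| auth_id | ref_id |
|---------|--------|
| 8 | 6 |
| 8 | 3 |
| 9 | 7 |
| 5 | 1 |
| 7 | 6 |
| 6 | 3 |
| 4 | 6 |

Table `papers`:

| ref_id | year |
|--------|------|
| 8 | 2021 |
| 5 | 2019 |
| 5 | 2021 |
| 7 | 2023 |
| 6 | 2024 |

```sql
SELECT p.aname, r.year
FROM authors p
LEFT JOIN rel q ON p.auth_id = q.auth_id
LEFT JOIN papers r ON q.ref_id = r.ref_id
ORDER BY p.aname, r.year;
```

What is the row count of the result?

Step 1 — p LEFT JOIN q on auth_id → 7 row(s).
Then LEFT JOIN `papers r` on ref_id: each of those 7 rows is kept; rows whose q.ref_id has no match in r get NULL for r's columns.
Result: 7 row(s).

7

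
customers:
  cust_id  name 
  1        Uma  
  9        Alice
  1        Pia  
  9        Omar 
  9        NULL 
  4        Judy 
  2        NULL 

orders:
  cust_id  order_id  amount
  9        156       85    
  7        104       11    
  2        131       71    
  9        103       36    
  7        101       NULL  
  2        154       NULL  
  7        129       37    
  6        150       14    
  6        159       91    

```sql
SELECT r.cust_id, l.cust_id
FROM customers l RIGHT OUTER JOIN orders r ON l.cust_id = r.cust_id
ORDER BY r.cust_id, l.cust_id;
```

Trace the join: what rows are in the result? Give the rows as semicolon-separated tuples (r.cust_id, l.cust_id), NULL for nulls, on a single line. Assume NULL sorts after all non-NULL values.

RIGHT JOIN keeps every row from `orders`; unmatched rows get NULL for `customers`'s columns.
Matching on l.cust_id = r.cust_id.
- l[0] cust_id=1 → no match.
- l[1] cust_id=9 → 2 match(es) in r → 2 row(s).
- l[2] cust_id=1 → no match.
- l[3] cust_id=9 → 2 match(es) in r → 2 row(s).
- l[4] cust_id=9 → 2 match(es) in r → 2 row(s).
- l[5] cust_id=4 → no match.
- l[6] cust_id=2 → 2 match(es) in r → 2 row(s).
- 5 row(s) from r found no l partner → padded with NULL.

(2, 2); (2, 2); (6, NULL); (6, NULL); (7, NULL); (7, NULL); (7, NULL); (9, 9); (9, 9); (9, 9); (9, 9); (9, 9); (9, 9)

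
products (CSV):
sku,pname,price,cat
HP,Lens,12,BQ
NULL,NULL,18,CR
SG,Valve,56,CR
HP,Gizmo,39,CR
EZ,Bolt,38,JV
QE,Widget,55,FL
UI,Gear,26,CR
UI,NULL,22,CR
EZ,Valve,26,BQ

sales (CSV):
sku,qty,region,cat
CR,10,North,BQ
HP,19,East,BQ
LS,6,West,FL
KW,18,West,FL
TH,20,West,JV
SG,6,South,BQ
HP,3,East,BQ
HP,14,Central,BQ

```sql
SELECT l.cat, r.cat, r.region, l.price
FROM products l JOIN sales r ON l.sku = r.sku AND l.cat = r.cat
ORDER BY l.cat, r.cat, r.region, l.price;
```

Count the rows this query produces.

3

INNER JOIN keeps only pairs where the ON condition holds.
Matching on l.sku = r.sku AND l.cat = r.cat. A NULL in a compared column never satisfies the condition.
Matched pairs: 3.
Total: 3 rows.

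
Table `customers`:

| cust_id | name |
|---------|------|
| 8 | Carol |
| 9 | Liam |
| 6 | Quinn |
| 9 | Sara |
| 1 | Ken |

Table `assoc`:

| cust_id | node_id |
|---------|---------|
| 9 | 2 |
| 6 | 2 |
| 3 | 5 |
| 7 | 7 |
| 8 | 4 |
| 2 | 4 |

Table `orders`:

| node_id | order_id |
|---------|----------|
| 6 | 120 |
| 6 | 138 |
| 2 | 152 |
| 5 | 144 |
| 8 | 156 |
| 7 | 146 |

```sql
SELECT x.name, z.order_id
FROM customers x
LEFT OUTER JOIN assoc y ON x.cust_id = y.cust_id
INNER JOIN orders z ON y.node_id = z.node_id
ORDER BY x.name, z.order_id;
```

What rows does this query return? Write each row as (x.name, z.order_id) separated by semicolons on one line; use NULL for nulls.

(Liam, 152); (Quinn, 152); (Sara, 152)

Evaluate left to right. First `customers x LEFT JOIN assoc y` on cust_id: 5 row(s).
Then INNER JOIN `orders z` on node_id: keep only rows whose y.node_id appears in z.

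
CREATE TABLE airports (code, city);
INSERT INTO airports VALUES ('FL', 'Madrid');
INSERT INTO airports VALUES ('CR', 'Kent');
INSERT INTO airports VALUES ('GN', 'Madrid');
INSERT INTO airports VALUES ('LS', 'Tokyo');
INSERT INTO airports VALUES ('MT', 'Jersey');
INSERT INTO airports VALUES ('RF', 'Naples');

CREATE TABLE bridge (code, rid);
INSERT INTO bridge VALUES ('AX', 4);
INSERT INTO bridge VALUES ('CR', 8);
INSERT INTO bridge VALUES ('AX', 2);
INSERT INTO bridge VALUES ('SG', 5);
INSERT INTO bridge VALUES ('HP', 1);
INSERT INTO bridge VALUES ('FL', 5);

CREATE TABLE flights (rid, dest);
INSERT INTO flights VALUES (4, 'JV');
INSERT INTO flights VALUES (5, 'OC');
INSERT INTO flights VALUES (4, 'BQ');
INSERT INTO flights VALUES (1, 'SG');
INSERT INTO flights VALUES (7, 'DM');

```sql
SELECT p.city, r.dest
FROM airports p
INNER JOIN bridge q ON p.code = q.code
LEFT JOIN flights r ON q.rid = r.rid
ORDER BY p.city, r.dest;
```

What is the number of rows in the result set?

2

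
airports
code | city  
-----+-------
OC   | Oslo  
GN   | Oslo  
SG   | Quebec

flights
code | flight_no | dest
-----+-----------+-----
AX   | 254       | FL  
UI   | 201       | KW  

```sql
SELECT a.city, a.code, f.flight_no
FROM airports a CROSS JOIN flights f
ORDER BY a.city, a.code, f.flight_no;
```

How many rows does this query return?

6

CROSS JOIN pairs every row of `airports` with every row of `flights`: 3 × 2 = 6 rows.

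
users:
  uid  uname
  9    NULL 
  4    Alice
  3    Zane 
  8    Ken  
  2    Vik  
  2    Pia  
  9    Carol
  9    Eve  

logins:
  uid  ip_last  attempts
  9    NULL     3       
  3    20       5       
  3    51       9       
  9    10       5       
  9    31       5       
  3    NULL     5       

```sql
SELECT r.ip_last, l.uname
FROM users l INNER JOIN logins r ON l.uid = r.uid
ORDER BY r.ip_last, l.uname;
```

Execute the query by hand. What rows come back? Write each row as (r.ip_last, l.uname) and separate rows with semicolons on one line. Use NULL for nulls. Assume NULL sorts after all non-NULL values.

(10, Carol); (10, Eve); (10, NULL); (20, Zane); (31, Carol); (31, Eve); (31, NULL); (51, Zane); (NULL, Carol); (NULL, Eve); (NULL, Zane); (NULL, NULL)

INNER JOIN keeps only pairs where the ON condition holds.
Matching on l.uid = r.uid.
- l[0] uid=9 → 3 match(es) in r → 3 row(s).
- l[1] uid=4 → no match; dropped.
- l[2] uid=3 → 3 match(es) in r → 3 row(s).
- l[3] uid=8 → no match; dropped.
- l[4] uid=2 → no match; dropped.
- l[5] uid=2 → no match; dropped.
- l[6] uid=9 → 3 match(es) in r → 3 row(s).
- l[7] uid=9 → 3 match(es) in r → 3 row(s).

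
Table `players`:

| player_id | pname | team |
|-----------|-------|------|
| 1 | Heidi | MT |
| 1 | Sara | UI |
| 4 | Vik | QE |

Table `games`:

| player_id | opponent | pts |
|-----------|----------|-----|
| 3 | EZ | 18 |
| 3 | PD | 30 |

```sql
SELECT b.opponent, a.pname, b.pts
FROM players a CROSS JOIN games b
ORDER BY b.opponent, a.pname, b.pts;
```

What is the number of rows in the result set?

CROSS JOIN pairs every row of `players` with every row of `games`: 3 × 2 = 6 rows.

6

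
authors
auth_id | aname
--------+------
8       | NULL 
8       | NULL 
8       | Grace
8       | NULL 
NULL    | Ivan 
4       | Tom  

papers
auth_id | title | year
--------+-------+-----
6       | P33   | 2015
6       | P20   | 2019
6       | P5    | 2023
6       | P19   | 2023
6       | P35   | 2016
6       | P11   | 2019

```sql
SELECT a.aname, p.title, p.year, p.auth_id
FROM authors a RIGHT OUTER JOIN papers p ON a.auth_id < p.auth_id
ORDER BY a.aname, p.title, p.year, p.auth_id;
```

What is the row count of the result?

6

RIGHT JOIN keeps every row from `papers`; unmatched rows get NULL for `authors`'s columns.
Matching on a.auth_id < p.auth_id. A NULL in a compared column never satisfies the condition.
- auth_id=8: no matching p row.
- auth_id=8: no matching p row.
- auth_id=8: no matching p row.
- auth_id=8: no matching p row.
- auth_id=NULL: no matching p row.
- auth_id=4: 6 matching p row(s), so 6 row(s) emitted.
- every p row matched at least one a row.
Total: 6 rows.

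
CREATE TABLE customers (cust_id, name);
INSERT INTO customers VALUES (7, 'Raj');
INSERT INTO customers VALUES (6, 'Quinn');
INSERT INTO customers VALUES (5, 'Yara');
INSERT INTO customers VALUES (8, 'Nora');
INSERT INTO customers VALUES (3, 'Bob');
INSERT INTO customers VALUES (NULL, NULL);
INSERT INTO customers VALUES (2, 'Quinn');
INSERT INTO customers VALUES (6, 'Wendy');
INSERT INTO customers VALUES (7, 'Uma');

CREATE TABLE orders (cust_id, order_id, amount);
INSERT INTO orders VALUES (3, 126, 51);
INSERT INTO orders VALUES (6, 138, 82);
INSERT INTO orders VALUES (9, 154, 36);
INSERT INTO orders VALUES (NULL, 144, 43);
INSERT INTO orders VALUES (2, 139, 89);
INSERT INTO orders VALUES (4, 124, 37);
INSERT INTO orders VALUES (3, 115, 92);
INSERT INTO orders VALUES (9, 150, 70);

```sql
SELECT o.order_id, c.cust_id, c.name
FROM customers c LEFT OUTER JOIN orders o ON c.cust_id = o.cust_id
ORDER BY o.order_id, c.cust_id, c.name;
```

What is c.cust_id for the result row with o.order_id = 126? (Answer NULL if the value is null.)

LEFT JOIN keeps every row from `customers`; unmatched rows get NULL for `orders`'s columns.
Matching on c.cust_id = o.cust_id. A NULL in a compared column never satisfies the condition.
- cust_id=7: no o row matches, row kept with o columns NULL.
- cust_id=6: 1 matching o row(s), so 1 row(s) emitted.
- cust_id=5: no o row matches, row kept with o columns NULL.
- cust_id=8: no o row matches, row kept with o columns NULL.
- cust_id=3: 2 matching o row(s), so 2 row(s) emitted.
- cust_id=NULL: no o row matches, row kept with o columns NULL.
- cust_id=2: 1 matching o row(s), so 1 row(s) emitted.
- cust_id=6: 1 matching o row(s), so 1 row(s) emitted.
- cust_id=7: no o row matches, row kept with o columns NULL.

3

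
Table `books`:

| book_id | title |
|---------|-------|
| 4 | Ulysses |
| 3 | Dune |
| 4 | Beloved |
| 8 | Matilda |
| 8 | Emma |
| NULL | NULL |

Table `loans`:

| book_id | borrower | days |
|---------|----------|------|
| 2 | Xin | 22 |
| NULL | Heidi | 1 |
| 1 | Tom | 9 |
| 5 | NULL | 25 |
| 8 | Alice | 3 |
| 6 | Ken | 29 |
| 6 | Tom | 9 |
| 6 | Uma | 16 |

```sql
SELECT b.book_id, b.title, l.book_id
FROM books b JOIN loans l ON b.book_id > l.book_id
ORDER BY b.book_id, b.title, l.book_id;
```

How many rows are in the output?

18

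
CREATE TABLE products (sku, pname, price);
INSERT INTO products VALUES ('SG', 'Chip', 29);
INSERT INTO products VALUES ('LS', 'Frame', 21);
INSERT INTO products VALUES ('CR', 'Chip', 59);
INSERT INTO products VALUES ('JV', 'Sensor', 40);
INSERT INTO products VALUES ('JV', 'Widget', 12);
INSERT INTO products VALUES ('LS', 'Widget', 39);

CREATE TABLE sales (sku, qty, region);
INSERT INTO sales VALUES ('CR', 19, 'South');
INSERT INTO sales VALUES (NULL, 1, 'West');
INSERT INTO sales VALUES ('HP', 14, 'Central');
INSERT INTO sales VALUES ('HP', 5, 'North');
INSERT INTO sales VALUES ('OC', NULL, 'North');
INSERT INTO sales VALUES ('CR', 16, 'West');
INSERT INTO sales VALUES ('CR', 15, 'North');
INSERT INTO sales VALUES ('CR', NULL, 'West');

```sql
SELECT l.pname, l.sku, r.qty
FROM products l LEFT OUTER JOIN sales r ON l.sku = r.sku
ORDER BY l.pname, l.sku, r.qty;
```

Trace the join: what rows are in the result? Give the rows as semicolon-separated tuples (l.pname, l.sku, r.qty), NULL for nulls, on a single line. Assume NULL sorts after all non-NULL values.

(Chip, CR, 15); (Chip, CR, 16); (Chip, CR, 19); (Chip, CR, NULL); (Chip, SG, NULL); (Frame, LS, NULL); (Sensor, JV, NULL); (Widget, JV, NULL); (Widget, LS, NULL)

LEFT JOIN keeps every row from `products`; unmatched rows get NULL for `sales`'s columns.
Matching on l.sku = r.sku. A NULL in a compared column never satisfies the condition.
Matched pairs: 4; unmatched l rows kept: 5.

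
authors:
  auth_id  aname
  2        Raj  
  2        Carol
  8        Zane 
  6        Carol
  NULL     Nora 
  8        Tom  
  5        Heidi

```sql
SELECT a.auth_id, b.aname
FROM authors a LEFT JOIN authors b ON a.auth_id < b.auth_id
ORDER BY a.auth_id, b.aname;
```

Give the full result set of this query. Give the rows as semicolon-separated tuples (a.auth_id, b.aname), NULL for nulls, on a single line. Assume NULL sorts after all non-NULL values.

LEFT JOIN keeps every row from `authors a`; unmatched rows get NULL for `authors b`'s columns.
Matching on a.auth_id < b.auth_id. A NULL in a compared column never satisfies the condition.
- auth_id=2: 4 matching b row(s), so 4 row(s) emitted.
- auth_id=2: 4 matching b row(s), so 4 row(s) emitted.
- auth_id=8: no b row matches, row kept with b columns NULL.
- auth_id=6: 2 matching b row(s), so 2 row(s) emitted.
- auth_id=NULL: no b row matches, row kept with b columns NULL.
- auth_id=8: no b row matches, row kept with b columns NULL.
- auth_id=5: 3 matching b row(s), so 3 row(s) emitted.

(2, Carol); (2, Carol); (2, Heidi); (2, Heidi); (2, Tom); (2, Tom); (2, Zane); (2, Zane); (5, Carol); (5, Tom); (5, Zane); (6, Tom); (6, Zane); (8, NULL); (8, NULL); (NULL, NULL)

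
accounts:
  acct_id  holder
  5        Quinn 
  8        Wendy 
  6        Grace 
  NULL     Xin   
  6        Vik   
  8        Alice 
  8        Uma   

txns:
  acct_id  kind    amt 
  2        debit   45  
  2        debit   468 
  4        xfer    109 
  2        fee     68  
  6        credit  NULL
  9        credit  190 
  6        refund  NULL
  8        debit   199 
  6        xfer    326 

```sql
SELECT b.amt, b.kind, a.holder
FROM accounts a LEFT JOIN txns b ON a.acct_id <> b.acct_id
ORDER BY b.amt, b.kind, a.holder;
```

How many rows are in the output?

46

LEFT JOIN keeps every row from `accounts`; unmatched rows get NULL for `txns`'s columns.
Matching on a.acct_id <> b.acct_id. A NULL in a compared column never satisfies the condition.
Matched pairs: 45; unmatched a rows kept: 1.
Total: 45 matched + 1 padded = 46 rows.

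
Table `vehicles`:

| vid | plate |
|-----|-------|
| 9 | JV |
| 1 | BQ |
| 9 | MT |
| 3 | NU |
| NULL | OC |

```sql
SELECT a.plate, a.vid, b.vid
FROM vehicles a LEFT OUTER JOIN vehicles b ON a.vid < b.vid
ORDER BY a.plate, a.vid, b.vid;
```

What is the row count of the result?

LEFT JOIN keeps every row from `vehicles a`; unmatched rows get NULL for `vehicles b`'s columns.
Matching on a.vid < b.vid. A NULL in a compared column never satisfies the condition.
Matched pairs: 5; unmatched a rows kept: 3.
Total: 5 matched + 3 padded = 8 rows.

8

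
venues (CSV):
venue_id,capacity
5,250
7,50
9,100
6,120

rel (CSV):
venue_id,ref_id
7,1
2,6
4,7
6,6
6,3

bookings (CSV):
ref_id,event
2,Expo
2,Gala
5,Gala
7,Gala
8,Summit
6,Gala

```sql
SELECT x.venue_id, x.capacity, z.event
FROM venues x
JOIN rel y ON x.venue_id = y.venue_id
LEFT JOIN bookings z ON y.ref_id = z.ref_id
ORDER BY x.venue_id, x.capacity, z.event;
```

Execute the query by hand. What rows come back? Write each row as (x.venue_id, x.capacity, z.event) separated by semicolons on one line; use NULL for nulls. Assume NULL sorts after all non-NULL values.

(6, 120, Gala); (6, 120, NULL); (7, 50, NULL)

Evaluate left to right. First `venues x INNER JOIN rel y` on venue_id: 3 row(s).
Then LEFT JOIN `bookings z` on ref_id: each of those 3 rows is kept; rows whose y.ref_id has no match in z get NULL for z's columns.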